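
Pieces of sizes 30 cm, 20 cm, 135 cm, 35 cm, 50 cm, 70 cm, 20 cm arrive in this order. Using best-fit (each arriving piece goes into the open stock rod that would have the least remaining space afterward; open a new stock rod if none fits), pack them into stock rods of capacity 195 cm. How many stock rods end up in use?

  30 → stock rod 1 (new)  [load 30/195]
  20 → stock rod 1  [load 50/195]
  135 → stock rod 1  [load 185/195]
  35 → stock rod 2 (new)  [load 35/195]
  50 → stock rod 2  [load 85/195]
  70 → stock rod 2  [load 155/195]
  20 → stock rod 2  [load 175/195]
2 stock rods opened.

2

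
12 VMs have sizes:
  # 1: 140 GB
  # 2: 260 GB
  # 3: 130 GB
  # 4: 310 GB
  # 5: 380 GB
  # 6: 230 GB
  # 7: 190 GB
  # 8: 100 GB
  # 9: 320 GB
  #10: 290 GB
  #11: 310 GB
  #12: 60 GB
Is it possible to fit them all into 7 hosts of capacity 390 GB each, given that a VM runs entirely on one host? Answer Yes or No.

Total = 2720 GB; ⌈2720/390⌉ = 7.
The bound of 7 does not rule out 7, but exhaustive search shows no assignment into 7 hosts of capacity 390 GB exists — the minimum is 8.

No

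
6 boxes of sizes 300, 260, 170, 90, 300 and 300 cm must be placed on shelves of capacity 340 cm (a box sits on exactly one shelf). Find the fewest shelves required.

Total = 300 + 300 + 300 + 260 + 170 + 90 = 1420 cm.
Lower bound: ⌈1420/340⌉ = 5 shelves.
A packing using 5 shelves:
  shelf 1: 300 = 300
  shelf 2: 300 = 300
  shelf 3: 300 = 300
  shelf 4: 260 = 260
  shelf 5: 170 + 90 = 260
This matches the lower bound, so 5 is optimal.

5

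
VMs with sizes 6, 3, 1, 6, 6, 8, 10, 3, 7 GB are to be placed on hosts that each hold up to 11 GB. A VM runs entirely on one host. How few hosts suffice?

Total = 10 + 8 + 7 + 6 + 6 + 6 + 3 + 3 + 1 = 50 GB.
Lower bound: ⌈50/11⌉ = 5 hosts.
Also, 6 VMs each exceed 11/2 GB, and no two of those can share a host, so at least 6 hosts are needed.
A packing using 6 hosts:
  host 1: 10 + 1 = 11
  host 2: 8 + 3 = 11
  host 3: 7 + 3 = 10
  host 4: 6 = 6
  host 5: 6 = 6
  host 6: 6 = 6
This matches the lower bound, so 6 is optimal.

6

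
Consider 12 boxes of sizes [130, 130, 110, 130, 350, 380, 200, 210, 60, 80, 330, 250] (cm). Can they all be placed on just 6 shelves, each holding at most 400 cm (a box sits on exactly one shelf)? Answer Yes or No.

No

Total = 2360 cm; ⌈2360/400⌉ = 6.
The bound of 6 does not rule out 6, but exhaustive search shows no assignment into 6 shelves of capacity 400 cm exists — the minimum is 7.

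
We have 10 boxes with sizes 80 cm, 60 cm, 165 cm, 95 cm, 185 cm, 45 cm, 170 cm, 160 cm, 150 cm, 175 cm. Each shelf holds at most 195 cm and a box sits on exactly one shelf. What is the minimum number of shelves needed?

Total = 185 + 175 + 170 + 165 + 160 + 150 + 95 + 80 + 60 + 45 = 1285 cm.
Lower bound: ⌈1285/195⌉ = 7 shelves.
A packing using 8 shelves:
  shelf 1: 185 = 185
  shelf 2: 175 = 175
  shelf 3: 170 = 170
  shelf 4: 165 = 165
  shelf 5: 160 = 160
  shelf 6: 150 + 45 = 195
  shelf 7: 95 + 80 = 175
  shelf 8: 60 = 60
No arrangement into 7 shelves stays within capacity, so 8 is optimal.

8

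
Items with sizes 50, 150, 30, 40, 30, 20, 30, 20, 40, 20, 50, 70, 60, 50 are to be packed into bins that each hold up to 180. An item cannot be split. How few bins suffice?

4

Total = 150 + 70 + 60 + 50 + 50 + 50 + 40 + 40 + 30 + 30 + 30 + 20 + 20 + 20 = 660.
Lower bound: ⌈660/180⌉ = 4 bins.
A packing using 4 bins:
  bin 1: 150 + 30 = 180
  bin 2: 70 + 60 + 50 = 180
  bin 3: 50 + 50 + 40 + 40 = 180
  bin 4: 30 + 30 + 20 + 20 + 20 = 120
This matches the lower bound, so 4 is optimal.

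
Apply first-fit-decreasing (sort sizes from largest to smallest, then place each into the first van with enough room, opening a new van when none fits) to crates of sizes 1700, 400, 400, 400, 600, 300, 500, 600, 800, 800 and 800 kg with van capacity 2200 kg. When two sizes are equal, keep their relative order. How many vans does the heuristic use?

Sorted descending: 1700, 800, 800, 800, 600, 600, 500, 400, 400, 400, 300.
  1700 → van 1 (new)  [load 1700/2200]
  800 → van 2 (new)  [load 800/2200]
  800 → van 2  [load 1600/2200]
  800 → van 3 (new)  [load 800/2200]
  600 → van 2  [load 2200/2200]
  600 → van 3  [load 1400/2200]
  500 → van 1  [load 2200/2200]
  400 → van 3  [load 1800/2200]
  400 → van 3  [load 2200/2200]
  400 → van 4 (new)  [load 400/2200]
  300 → van 4  [load 700/2200]
4 vans opened.

4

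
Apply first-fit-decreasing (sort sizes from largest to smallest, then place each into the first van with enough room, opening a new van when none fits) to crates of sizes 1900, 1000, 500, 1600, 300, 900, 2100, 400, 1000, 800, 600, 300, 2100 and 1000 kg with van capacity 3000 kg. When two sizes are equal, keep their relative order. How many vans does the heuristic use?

Sorted descending: 2100, 2100, 1900, 1600, 1000, 1000, 1000, 900, 800, 600, 500, 400, 300, 300.
  2100 → van 1 (new)  [load 2100/3000]
  2100 → van 2 (new)  [load 2100/3000]
  1900 → van 3 (new)  [load 1900/3000]
  1600 → van 4 (new)  [load 1600/3000]
  1000 → van 3  [load 2900/3000]
  1000 → van 4  [load 2600/3000]
  1000 → van 5 (new)  [load 1000/3000]
  900 → van 1  [load 3000/3000]
  800 → van 2  [load 2900/3000]
  600 → van 5  [load 1600/3000]
  500 → van 5  [load 2100/3000]
  400 → van 4  [load 3000/3000]
  300 → van 5  [load 2400/3000]
  300 → van 5  [load 2700/3000]
5 vans opened.

5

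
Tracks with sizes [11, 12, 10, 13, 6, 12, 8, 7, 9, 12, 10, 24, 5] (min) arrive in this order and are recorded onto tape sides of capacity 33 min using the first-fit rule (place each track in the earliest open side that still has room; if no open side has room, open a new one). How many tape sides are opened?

  11 → side 1 (new)  [load 11/33]
  12 → side 1  [load 23/33]
  10 → side 1  [load 33/33]
  13 → side 2 (new)  [load 13/33]
  6 → side 2  [load 19/33]
  12 → side 2  [load 31/33]
  8 → side 3 (new)  [load 8/33]
  7 → side 3  [load 15/33]
  9 → side 3  [load 24/33]
  12 → side 4 (new)  [load 12/33]
  10 → side 4  [load 22/33]
  24 → side 5 (new)  [load 24/33]
  5 → side 3  [load 29/33]
5 tape sides opened.

5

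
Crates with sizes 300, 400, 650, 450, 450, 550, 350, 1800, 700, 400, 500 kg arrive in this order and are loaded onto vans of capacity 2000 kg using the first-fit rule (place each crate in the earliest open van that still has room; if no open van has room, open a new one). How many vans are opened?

4

  300 → van 1 (new)  [load 300/2000]
  400 → van 1  [load 700/2000]
  650 → van 1  [load 1350/2000]
  450 → van 1  [load 1800/2000]
  450 → van 2 (new)  [load 450/2000]
  550 → van 2  [load 1000/2000]
  350 → van 2  [load 1350/2000]
  1800 → van 3 (new)  [load 1800/2000]
  700 → van 4 (new)  [load 700/2000]
  400 → van 2  [load 1750/2000]
  500 → van 4  [load 1200/2000]
4 vans opened.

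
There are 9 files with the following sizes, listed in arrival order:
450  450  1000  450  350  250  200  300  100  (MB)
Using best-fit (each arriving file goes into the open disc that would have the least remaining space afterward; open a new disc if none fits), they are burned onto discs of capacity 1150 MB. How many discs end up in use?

  450 → disc 1 (new)  [load 450/1150]
  450 → disc 1  [load 900/1150]
  1000 → disc 2 (new)  [load 1000/1150]
  450 → disc 3 (new)  [load 450/1150]
  350 → disc 3  [load 800/1150]
  250 → disc 1  [load 1150/1150]
  200 → disc 3  [load 1000/1150]
  300 → disc 4 (new)  [load 300/1150]
  100 → disc 2  [load 1100/1150]
4 discs opened.

4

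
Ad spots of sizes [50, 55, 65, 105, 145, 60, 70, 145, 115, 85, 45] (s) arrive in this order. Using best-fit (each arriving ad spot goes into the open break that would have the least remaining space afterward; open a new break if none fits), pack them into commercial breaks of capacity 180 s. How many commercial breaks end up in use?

  50 → break 1 (new)  [load 50/180]
  55 → break 1  [load 105/180]
  65 → break 1  [load 170/180]
  105 → break 2 (new)  [load 105/180]
  145 → break 3 (new)  [load 145/180]
  60 → break 2  [load 165/180]
  70 → break 4 (new)  [load 70/180]
  145 → break 5 (new)  [load 145/180]
  115 → break 6 (new)  [load 115/180]
  85 → break 4  [load 155/180]
  45 → break 6  [load 160/180]
6 commercial breaks opened.

6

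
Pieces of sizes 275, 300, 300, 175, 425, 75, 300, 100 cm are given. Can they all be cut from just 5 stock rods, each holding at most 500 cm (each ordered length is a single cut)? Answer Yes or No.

Yes

A valid assignment using 5 stock rods:
  stock rod 1: 425 + 75 = 500
  stock rod 2: 300 + 175 = 475
  stock rod 3: 300 + 100 = 400
  stock rod 4: 300 = 300
  stock rod 5: 275 = 275
Every load is within 500 cm, so 5 stock rods suffice.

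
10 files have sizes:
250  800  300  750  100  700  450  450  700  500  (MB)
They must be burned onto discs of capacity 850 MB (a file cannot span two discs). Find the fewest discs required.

7

Total = 800 + 750 + 700 + 700 + 500 + 450 + 450 + 300 + 250 + 100 = 5000 MB.
Lower bound: ⌈5000/850⌉ = 6 discs.
Also, 7 files each exceed 425 MB, and no two of those can share a disc, so at least 7 discs are needed.
A packing using 7 discs:
  disc 1: 800 = 800
  disc 2: 750 + 100 = 850
  disc 3: 700 = 700
  disc 4: 700 = 700
  disc 5: 500 + 300 = 800
  disc 6: 450 + 250 = 700
  disc 7: 450 = 450
This matches the lower bound, so 7 is optimal.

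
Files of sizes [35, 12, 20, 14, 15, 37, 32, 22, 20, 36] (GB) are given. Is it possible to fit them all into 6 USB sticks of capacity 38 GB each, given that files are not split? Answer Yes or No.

Total = 243 GB; ⌈243/38⌉ = 7.
At least 7 USB sticks are required, but only 6 are allowed.

No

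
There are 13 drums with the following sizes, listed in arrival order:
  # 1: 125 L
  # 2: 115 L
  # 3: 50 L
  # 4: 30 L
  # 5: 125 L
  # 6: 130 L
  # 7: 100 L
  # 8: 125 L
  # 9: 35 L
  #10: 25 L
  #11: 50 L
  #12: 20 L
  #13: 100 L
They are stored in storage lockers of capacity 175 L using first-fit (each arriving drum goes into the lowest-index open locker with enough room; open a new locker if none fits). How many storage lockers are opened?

7

  125 → locker 1 (new)  [load 125/175]
  115 → locker 2 (new)  [load 115/175]
  50 → locker 1  [load 175/175]
  30 → locker 2  [load 145/175]
  125 → locker 3 (new)  [load 125/175]
  130 → locker 4 (new)  [load 130/175]
  100 → locker 5 (new)  [load 100/175]
  125 → locker 6 (new)  [load 125/175]
  35 → locker 3  [load 160/175]
  25 → locker 2  [load 170/175]
  50 → locker 5  [load 150/175]
  20 → locker 4  [load 150/175]
  100 → locker 7 (new)  [load 100/175]
7 storage lockers opened.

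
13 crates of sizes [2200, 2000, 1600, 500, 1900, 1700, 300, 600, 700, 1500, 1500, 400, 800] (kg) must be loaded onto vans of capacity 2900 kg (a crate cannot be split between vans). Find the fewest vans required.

7

Total = 2200 + 2000 + 1900 + 1700 + 1600 + 1500 + 1500 + 800 + 700 + 600 + 500 + 400 + 300 = 15700 kg.
Lower bound: ⌈15700/2900⌉ = 6 vans.
Also, 7 crates each exceed 1450 kg, and no two of those can share a van, so at least 7 vans are needed.
A packing using 7 vans:
  van 1: 2200 + 700 = 2900
  van 2: 2000 + 800 = 2800
  van 3: 1900 + 600 + 400 = 2900
  van 4: 1700 + 500 + 300 = 2500
  van 5: 1600 = 1600
  van 6: 1500 = 1500
  van 7: 1500 = 1500
This matches the lower bound, so 7 is optimal.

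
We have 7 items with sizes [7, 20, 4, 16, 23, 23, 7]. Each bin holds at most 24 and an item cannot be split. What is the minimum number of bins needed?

Total = 23 + 23 + 20 + 16 + 7 + 7 + 4 = 100.
Lower bound: ⌈100/24⌉ = 5 bins.
A packing using 5 bins:
  bin 1: 23 = 23
  bin 2: 23 = 23
  bin 3: 20 + 4 = 24
  bin 4: 16 + 7 = 23
  bin 5: 7 = 7
This matches the lower bound, so 5 is optimal.

5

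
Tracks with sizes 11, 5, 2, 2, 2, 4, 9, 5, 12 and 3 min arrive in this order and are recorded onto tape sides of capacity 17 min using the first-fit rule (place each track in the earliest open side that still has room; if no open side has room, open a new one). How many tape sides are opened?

4

  11 → side 1 (new)  [load 11/17]
  5 → side 1  [load 16/17]
  2 → side 2 (new)  [load 2/17]
  2 → side 2  [load 4/17]
  2 → side 2  [load 6/17]
  4 → side 2  [load 10/17]
  9 → side 3 (new)  [load 9/17]
  5 → side 2  [load 15/17]
  12 → side 4 (new)  [load 12/17]
  3 → side 3  [load 12/17]
4 tape sides opened.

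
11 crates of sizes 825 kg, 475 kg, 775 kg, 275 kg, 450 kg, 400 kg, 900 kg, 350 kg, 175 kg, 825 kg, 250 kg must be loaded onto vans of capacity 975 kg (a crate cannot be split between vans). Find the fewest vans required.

7

Total = 900 + 825 + 825 + 775 + 475 + 450 + 400 + 350 + 275 + 250 + 175 = 5700 kg.
Lower bound: ⌈5700/975⌉ = 6 vans.
A packing using 7 vans:
  van 1: 900 = 900
  van 2: 825 = 825
  van 3: 825 = 825
  van 4: 775 + 175 = 950
  van 5: 475 + 450 = 925
  van 6: 400 + 350 = 750
  van 7: 275 + 250 = 525
No arrangement into 6 vans stays within capacity, so 7 is optimal.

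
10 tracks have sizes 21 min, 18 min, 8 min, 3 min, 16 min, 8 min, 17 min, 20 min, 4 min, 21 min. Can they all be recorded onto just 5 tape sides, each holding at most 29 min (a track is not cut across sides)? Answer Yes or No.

Total = 136 min; ⌈136/29⌉ = 5.
6 tracks each exceed half the capacity and cannot share a side, forcing at least 6 tape sides.
At least 6 tape sides are required, but only 5 are allowed.

No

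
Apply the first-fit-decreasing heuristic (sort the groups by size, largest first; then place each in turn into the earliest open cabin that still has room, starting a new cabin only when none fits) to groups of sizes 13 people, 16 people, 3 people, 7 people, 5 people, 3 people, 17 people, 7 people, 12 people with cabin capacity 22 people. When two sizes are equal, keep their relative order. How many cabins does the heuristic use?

Sorted descending: 17, 16, 13, 12, 7, 7, 5, 3, 3.
  17 → cabin 1 (new)  [load 17/22]
  16 → cabin 2 (new)  [load 16/22]
  13 → cabin 3 (new)  [load 13/22]
  12 → cabin 4 (new)  [load 12/22]
  7 → cabin 3  [load 20/22]
  7 → cabin 4  [load 19/22]
  5 → cabin 1  [load 22/22]
  3 → cabin 2  [load 19/22]
  3 → cabin 2  [load 22/22]
4 cabins opened.

4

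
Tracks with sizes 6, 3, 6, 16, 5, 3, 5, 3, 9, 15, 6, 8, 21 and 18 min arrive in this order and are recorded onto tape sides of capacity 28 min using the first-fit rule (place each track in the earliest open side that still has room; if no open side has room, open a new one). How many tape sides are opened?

  6 → side 1 (new)  [load 6/28]
  3 → side 1  [load 9/28]
  6 → side 1  [load 15/28]
  16 → side 2 (new)  [load 16/28]
  5 → side 1  [load 20/28]
  3 → side 1  [load 23/28]
  5 → side 1  [load 28/28]
  3 → side 2  [load 19/28]
  9 → side 2  [load 28/28]
  15 → side 3 (new)  [load 15/28]
  6 → side 3  [load 21/28]
  8 → side 4 (new)  [load 8/28]
  21 → side 5 (new)  [load 21/28]
  18 → side 4  [load 26/28]
5 tape sides opened.

5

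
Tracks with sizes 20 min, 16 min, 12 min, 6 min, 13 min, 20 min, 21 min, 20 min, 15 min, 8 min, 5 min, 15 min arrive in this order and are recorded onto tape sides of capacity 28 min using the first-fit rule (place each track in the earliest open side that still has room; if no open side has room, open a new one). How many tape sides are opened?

  20 → side 1 (new)  [load 20/28]
  16 → side 2 (new)  [load 16/28]
  12 → side 2  [load 28/28]
  6 → side 1  [load 26/28]
  13 → side 3 (new)  [load 13/28]
  20 → side 4 (new)  [load 20/28]
  21 → side 5 (new)  [load 21/28]
  20 → side 6 (new)  [load 20/28]
  15 → side 3  [load 28/28]
  8 → side 4  [load 28/28]
  5 → side 5  [load 26/28]
  15 → side 7 (new)  [load 15/28]
7 tape sides opened.

7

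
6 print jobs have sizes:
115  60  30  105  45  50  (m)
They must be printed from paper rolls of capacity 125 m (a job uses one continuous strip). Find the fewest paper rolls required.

4

Total = 115 + 105 + 60 + 50 + 45 + 30 = 405 m.
Lower bound: ⌈405/125⌉ = 4 paper rolls.
A packing using 4 paper rolls:
  roll 1: 115 = 115
  roll 2: 105 = 105
  roll 3: 60 + 50 = 110
  roll 4: 45 + 30 = 75
This matches the lower bound, so 4 is optimal.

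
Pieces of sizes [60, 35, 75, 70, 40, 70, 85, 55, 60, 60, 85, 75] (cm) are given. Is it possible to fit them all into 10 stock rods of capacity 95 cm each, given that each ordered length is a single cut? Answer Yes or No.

A valid assignment using 10 stock rods:
  stock rod 1: 85 = 85
  stock rod 2: 85 = 85
  stock rod 3: 75 = 75
  stock rod 4: 75 = 75
  stock rod 5: 70 = 70
  stock rod 6: 70 = 70
  stock rod 7: 60 + 35 = 95
  stock rod 8: 60 = 60
  stock rod 9: 60 = 60
  stock rod 10: 55 + 40 = 95
Every load is within 95 cm, so 10 stock rods suffice.

Yes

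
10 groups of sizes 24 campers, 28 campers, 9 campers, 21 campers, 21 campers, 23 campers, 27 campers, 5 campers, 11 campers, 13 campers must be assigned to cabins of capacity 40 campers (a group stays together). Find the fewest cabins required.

Total = 28 + 27 + 24 + 23 + 21 + 21 + 13 + 11 + 9 + 5 = 182 campers.
Lower bound: ⌈182/40⌉ = 5 cabins.
Also, 6 groups each exceed 20 campers, and no two of those can share a cabin, so at least 6 cabins are needed.
A packing using 6 cabins:
  cabin 1: 28 + 11 = 39
  cabin 2: 27 + 13 = 40
  cabin 3: 24 + 9 + 5 = 38
  cabin 4: 23 = 23
  cabin 5: 21 = 21
  cabin 6: 21 = 21
This matches the lower bound, so 6 is optimal.

6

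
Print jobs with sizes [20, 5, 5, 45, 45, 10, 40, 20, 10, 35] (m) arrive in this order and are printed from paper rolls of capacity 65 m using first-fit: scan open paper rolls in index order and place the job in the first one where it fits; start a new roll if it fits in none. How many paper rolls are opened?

5

  20 → roll 1 (new)  [load 20/65]
  5 → roll 1  [load 25/65]
  5 → roll 1  [load 30/65]
  45 → roll 2 (new)  [load 45/65]
  45 → roll 3 (new)  [load 45/65]
  10 → roll 1  [load 40/65]
  40 → roll 4 (new)  [load 40/65]
  20 → roll 1  [load 60/65]
  10 → roll 2  [load 55/65]
  35 → roll 5 (new)  [load 35/65]
5 paper rolls opened.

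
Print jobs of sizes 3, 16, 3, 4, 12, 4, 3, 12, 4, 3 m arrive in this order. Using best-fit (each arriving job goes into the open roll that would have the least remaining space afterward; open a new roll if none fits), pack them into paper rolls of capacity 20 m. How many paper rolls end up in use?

  3 → roll 1 (new)  [load 3/20]
  16 → roll 1  [load 19/20]
  3 → roll 2 (new)  [load 3/20]
  4 → roll 2  [load 7/20]
  12 → roll 2  [load 19/20]
  4 → roll 3 (new)  [load 4/20]
  3 → roll 3  [load 7/20]
  12 → roll 3  [load 19/20]
  4 → roll 4 (new)  [load 4/20]
  3 → roll 4  [load 7/20]
4 paper rolls opened.

4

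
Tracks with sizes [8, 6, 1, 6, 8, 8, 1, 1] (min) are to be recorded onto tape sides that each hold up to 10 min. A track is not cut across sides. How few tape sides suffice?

Total = 8 + 8 + 8 + 6 + 6 + 1 + 1 + 1 = 39 min.
Lower bound: ⌈39/10⌉ = 4 tape sides.
Also, 5 tracks each exceed 5 min, and no two of those can share a side, so at least 5 tape sides are needed.
A packing using 5 tape sides:
  side 1: 8 + 1 + 1 = 10
  side 2: 8 + 1 = 9
  side 3: 8 = 8
  side 4: 6 = 6
  side 5: 6 = 6
This matches the lower bound, so 5 is optimal.

5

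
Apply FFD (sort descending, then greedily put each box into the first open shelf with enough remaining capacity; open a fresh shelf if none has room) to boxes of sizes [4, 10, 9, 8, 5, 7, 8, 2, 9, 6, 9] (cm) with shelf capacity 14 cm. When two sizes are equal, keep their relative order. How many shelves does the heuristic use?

Sorted descending: 10, 9, 9, 9, 8, 8, 7, 6, 5, 4, 2.
  10 → shelf 1 (new)  [load 10/14]
  9 → shelf 2 (new)  [load 9/14]
  9 → shelf 3 (new)  [load 9/14]
  9 → shelf 4 (new)  [load 9/14]
  8 → shelf 5 (new)  [load 8/14]
  8 → shelf 6 (new)  [load 8/14]
  7 → shelf 7 (new)  [load 7/14]
  6 → shelf 5  [load 14/14]
  5 → shelf 2  [load 14/14]
  4 → shelf 1  [load 14/14]
  2 → shelf 3  [load 11/14]
7 shelves opened.

7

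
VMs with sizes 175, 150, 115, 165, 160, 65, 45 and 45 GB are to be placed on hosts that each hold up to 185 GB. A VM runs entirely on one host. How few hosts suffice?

6

Total = 175 + 165 + 160 + 150 + 115 + 65 + 45 + 45 = 920 GB.
Lower bound: ⌈920/185⌉ = 5 hosts.
A packing using 6 hosts:
  host 1: 175 = 175
  host 2: 165 = 165
  host 3: 160 = 160
  host 4: 150 = 150
  host 5: 115 + 65 = 180
  host 6: 45 + 45 = 90
No arrangement into 5 hosts stays within capacity, so 6 is optimal.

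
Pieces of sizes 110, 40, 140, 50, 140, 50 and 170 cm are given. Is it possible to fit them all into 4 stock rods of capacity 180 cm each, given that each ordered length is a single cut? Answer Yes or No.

No

Total = 700 cm; ⌈700/180⌉ = 4.
The bound of 4 does not rule out 4, but exhaustive search shows no assignment into 4 stock rods of capacity 180 cm exists — the minimum is 5.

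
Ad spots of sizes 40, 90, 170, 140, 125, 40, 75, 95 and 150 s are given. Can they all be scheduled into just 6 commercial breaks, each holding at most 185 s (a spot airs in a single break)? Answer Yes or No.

A valid assignment using 6 commercial breaks:
  break 1: 170 = 170
  break 2: 150 = 150
  break 3: 140 + 40 = 180
  break 4: 125 + 40 = 165
  break 5: 95 + 90 = 185
  break 6: 75 = 75
Every load is within 185 s, so 6 commercial breaks suffice.

Yes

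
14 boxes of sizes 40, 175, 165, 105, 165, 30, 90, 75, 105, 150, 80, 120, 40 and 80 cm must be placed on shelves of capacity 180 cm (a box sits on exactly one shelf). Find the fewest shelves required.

Total = 175 + 165 + 165 + 150 + 120 + 105 + 105 + 90 + 80 + 80 + 75 + 40 + 40 + 30 = 1420 cm.
Lower bound: ⌈1420/180⌉ = 8 shelves.
A packing using 9 shelves:
  shelf 1: 175 = 175
  shelf 2: 165 = 165
  shelf 3: 165 = 165
  shelf 4: 150 + 30 = 180
  shelf 5: 120 + 40 = 160
  shelf 6: 105 + 75 = 180
  shelf 7: 105 + 40 = 145
  shelf 8: 90 + 80 = 170
  shelf 9: 80 = 80
No arrangement into 8 shelves stays within capacity, so 9 is optimal.

9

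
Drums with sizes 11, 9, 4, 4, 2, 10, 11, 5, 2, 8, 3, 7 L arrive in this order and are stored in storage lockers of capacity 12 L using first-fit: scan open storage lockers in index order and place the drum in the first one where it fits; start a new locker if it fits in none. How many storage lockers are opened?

  11 → locker 1 (new)  [load 11/12]
  9 → locker 2 (new)  [load 9/12]
  4 → locker 3 (new)  [load 4/12]
  4 → locker 3  [load 8/12]
  2 → locker 2  [load 11/12]
  10 → locker 4 (new)  [load 10/12]
  11 → locker 5 (new)  [load 11/12]
  5 → locker 6 (new)  [load 5/12]
  2 → locker 3  [load 10/12]
  8 → locker 7 (new)  [load 8/12]
  3 → locker 6  [load 8/12]
  7 → locker 8 (new)  [load 7/12]
8 storage lockers opened.

8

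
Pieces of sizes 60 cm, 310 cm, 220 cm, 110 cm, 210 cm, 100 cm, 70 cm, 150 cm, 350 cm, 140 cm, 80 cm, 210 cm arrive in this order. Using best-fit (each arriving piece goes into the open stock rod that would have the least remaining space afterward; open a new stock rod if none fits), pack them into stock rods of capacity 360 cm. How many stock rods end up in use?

  60 → stock rod 1 (new)  [load 60/360]
  310 → stock rod 2 (new)  [load 310/360]
  220 → stock rod 1  [load 280/360]
  110 → stock rod 3 (new)  [load 110/360]
  210 → stock rod 3  [load 320/360]
  100 → stock rod 4 (new)  [load 100/360]
  70 → stock rod 1  [load 350/360]
  150 → stock rod 4  [load 250/360]
  350 → stock rod 5 (new)  [load 350/360]
  140 → stock rod 6 (new)  [load 140/360]
  80 → stock rod 4  [load 330/360]
  210 → stock rod 6  [load 350/360]
6 stock rods opened.

6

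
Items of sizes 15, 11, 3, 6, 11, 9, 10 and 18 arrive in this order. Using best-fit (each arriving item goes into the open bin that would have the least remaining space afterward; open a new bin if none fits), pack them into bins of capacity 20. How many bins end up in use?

  15 → bin 1 (new)  [load 15/20]
  11 → bin 2 (new)  [load 11/20]
  3 → bin 1  [load 18/20]
  6 → bin 2  [load 17/20]
  11 → bin 3 (new)  [load 11/20]
  9 → bin 3  [load 20/20]
  10 → bin 4 (new)  [load 10/20]
  18 → bin 5 (new)  [load 18/20]
5 bins opened.

5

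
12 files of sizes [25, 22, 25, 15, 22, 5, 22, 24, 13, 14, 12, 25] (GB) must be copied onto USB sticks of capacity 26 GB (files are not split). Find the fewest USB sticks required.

Total = 25 + 25 + 25 + 24 + 22 + 22 + 22 + 15 + 14 + 13 + 12 + 5 = 224 GB.
Lower bound: ⌈224/26⌉ = 9 USB sticks.
A packing using 10 USB sticks:
  USB stick 1: 25 = 25
  USB stick 2: 25 = 25
  USB stick 3: 25 = 25
  USB stick 4: 24 = 24
  USB stick 5: 22 = 22
  USB stick 6: 22 = 22
  USB stick 7: 22 = 22
  USB stick 8: 15 + 5 = 20
  USB stick 9: 14 + 12 = 26
  USB stick 10: 13 = 13
No arrangement into 9 USB sticks stays within capacity, so 10 is optimal.

10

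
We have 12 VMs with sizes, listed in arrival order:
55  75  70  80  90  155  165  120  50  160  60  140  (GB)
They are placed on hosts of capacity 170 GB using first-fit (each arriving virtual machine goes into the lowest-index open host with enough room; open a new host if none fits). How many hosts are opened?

  55 → host 1 (new)  [load 55/170]
  75 → host 1  [load 130/170]
  70 → host 2 (new)  [load 70/170]
  80 → host 2  [load 150/170]
  90 → host 3 (new)  [load 90/170]
  155 → host 4 (new)  [load 155/170]
  165 → host 5 (new)  [load 165/170]
  120 → host 6 (new)  [load 120/170]
  50 → host 3  [load 140/170]
  160 → host 7 (new)  [load 160/170]
  60 → host 8 (new)  [load 60/170]
  140 → host 9 (new)  [load 140/170]
9 hosts opened.

9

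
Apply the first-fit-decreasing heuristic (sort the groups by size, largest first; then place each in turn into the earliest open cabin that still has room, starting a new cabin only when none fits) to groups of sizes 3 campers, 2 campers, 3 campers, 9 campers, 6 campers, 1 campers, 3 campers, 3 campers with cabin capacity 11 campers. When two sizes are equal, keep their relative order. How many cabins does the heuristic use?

3

Sorted descending: 9, 6, 3, 3, 3, 3, 2, 1.
  9 → cabin 1 (new)  [load 9/11]
  6 → cabin 2 (new)  [load 6/11]
  3 → cabin 2  [load 9/11]
  3 → cabin 3 (new)  [load 3/11]
  3 → cabin 3  [load 6/11]
  3 → cabin 3  [load 9/11]
  2 → cabin 1  [load 11/11]
  1 → cabin 2  [load 10/11]
3 cabins opened.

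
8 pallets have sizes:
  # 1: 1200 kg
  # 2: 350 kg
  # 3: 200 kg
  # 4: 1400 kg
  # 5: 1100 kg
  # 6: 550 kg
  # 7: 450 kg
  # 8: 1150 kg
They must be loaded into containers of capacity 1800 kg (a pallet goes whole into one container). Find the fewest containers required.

Total = 1400 + 1200 + 1150 + 1100 + 550 + 450 + 350 + 200 = 6400 kg.
Lower bound: ⌈6400/1800⌉ = 4 containers.
A packing using 4 containers:
  container 1: 1400 + 350 = 1750
  container 2: 1200 + 550 = 1750
  container 3: 1150 + 450 + 200 = 1800
  container 4: 1100 = 1100
This matches the lower bound, so 4 is optimal.

4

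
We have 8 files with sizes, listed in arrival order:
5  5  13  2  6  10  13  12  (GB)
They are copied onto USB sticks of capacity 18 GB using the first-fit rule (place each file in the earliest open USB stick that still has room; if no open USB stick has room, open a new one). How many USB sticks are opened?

  5 → USB stick 1 (new)  [load 5/18]
  5 → USB stick 1  [load 10/18]
  13 → USB stick 2 (new)  [load 13/18]
  2 → USB stick 1  [load 12/18]
  6 → USB stick 1  [load 18/18]
  10 → USB stick 3 (new)  [load 10/18]
  13 → USB stick 4 (new)  [load 13/18]
  12 → USB stick 5 (new)  [load 12/18]
5 USB sticks opened.

5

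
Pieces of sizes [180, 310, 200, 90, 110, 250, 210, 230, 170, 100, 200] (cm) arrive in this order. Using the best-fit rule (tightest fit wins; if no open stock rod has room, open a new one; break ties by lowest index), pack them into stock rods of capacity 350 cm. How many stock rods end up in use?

8

  180 → stock rod 1 (new)  [load 180/350]
  310 → stock rod 2 (new)  [load 310/350]
  200 → stock rod 3 (new)  [load 200/350]
  90 → stock rod 3  [load 290/350]
  110 → stock rod 1  [load 290/350]
  250 → stock rod 4 (new)  [load 250/350]
  210 → stock rod 5 (new)  [load 210/350]
  230 → stock rod 6 (new)  [load 230/350]
  170 → stock rod 7 (new)  [load 170/350]
  100 → stock rod 4  [load 350/350]
  200 → stock rod 8 (new)  [load 200/350]
8 stock rods opened.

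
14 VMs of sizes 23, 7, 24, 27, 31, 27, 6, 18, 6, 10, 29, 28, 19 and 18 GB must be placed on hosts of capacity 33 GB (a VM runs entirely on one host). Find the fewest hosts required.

10

Total = 31 + 29 + 28 + 27 + 27 + 24 + 23 + 19 + 18 + 18 + 10 + 7 + 6 + 6 = 273 GB.
Lower bound: ⌈273/33⌉ = 9 hosts.
Also, 10 VMs each exceed 33/2 GB, and no two of those can share a host, so at least 10 hosts are needed.
A packing using 10 hosts:
  host 1: 31 = 31
  host 2: 29 = 29
  host 3: 28 = 28
  host 4: 27 + 6 = 33
  host 5: 27 + 6 = 33
  host 6: 24 + 7 = 31
  host 7: 23 + 10 = 33
  host 8: 19 = 19
  host 9: 18 = 18
  host 10: 18 = 18
This matches the lower bound, so 10 is optimal.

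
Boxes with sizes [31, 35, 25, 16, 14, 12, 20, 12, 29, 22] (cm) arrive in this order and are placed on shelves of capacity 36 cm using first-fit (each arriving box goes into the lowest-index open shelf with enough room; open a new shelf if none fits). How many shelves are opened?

7

  31 → shelf 1 (new)  [load 31/36]
  35 → shelf 2 (new)  [load 35/36]
  25 → shelf 3 (new)  [load 25/36]
  16 → shelf 4 (new)  [load 16/36]
  14 → shelf 4  [load 30/36]
  12 → shelf 5 (new)  [load 12/36]
  20 → shelf 5  [load 32/36]
  12 → shelf 6 (new)  [load 12/36]
  29 → shelf 7 (new)  [load 29/36]
  22 → shelf 6  [load 34/36]
7 shelves opened.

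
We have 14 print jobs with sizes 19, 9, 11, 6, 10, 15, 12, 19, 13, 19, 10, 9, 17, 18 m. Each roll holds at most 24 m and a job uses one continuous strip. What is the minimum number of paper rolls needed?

9

Total = 19 + 19 + 19 + 18 + 17 + 15 + 13 + 12 + 11 + 10 + 10 + 9 + 9 + 6 = 187 m.
Lower bound: ⌈187/24⌉ = 8 paper rolls.
A packing using 9 paper rolls:
  roll 1: 19 = 19
  roll 2: 19 = 19
  roll 3: 19 = 19
  roll 4: 18 + 6 = 24
  roll 5: 17 = 17
  roll 6: 15 + 9 = 24
  roll 7: 13 + 11 = 24
  roll 8: 12 + 10 = 22
  roll 9: 10 + 9 = 19
No arrangement into 8 paper rolls stays within capacity, so 9 is optimal.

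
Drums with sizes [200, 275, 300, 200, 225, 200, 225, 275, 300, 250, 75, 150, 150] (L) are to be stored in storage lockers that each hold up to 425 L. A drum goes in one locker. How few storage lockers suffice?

Total = 300 + 300 + 275 + 275 + 250 + 225 + 225 + 200 + 200 + 200 + 150 + 150 + 75 = 2825 L.
Lower bound: ⌈2825/425⌉ = 7 storage lockers.
A packing using 8 storage lockers:
  locker 1: 300 + 75 = 375
  locker 2: 300 = 300
  locker 3: 275 + 150 = 425
  locker 4: 275 + 150 = 425
  locker 5: 250 = 250
  locker 6: 225 + 200 = 425
  locker 7: 225 + 200 = 425
  locker 8: 200 = 200
No arrangement into 7 storage lockers stays within capacity, so 8 is optimal.

8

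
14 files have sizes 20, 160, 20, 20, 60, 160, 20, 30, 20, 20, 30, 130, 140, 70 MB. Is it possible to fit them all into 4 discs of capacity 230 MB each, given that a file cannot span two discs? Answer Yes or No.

A valid assignment using 4 discs:
  disc 1: 160 + 70 = 230
  disc 2: 160 + 60 = 220
  disc 3: 140 + 30 + 30 + 20 = 220
  disc 4: 130 + 20 + 20 + 20 + 20 + 20 = 230
Every load is within 230 MB, so 4 discs suffice.

Yes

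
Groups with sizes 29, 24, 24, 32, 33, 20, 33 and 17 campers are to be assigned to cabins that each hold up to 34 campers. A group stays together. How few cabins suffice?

Total = 33 + 33 + 32 + 29 + 24 + 24 + 20 + 17 = 212 campers.
Lower bound: ⌈212/34⌉ = 7 cabins.
A packing using 8 cabins:
  cabin 1: 33 = 33
  cabin 2: 33 = 33
  cabin 3: 32 = 32
  cabin 4: 29 = 29
  cabin 5: 24 = 24
  cabin 6: 24 = 24
  cabin 7: 20 = 20
  cabin 8: 17 = 17
No arrangement into 7 cabins stays within capacity, so 8 is optimal.

8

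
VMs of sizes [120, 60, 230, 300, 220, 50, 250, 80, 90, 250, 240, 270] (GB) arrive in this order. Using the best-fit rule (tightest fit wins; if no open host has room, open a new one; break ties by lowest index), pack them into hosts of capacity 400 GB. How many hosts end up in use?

  120 → host 1 (new)  [load 120/400]
  60 → host 1  [load 180/400]
  230 → host 2 (new)  [load 230/400]
  300 → host 3 (new)  [load 300/400]
  220 → host 1  [load 400/400]
  50 → host 3  [load 350/400]
  250 → host 4 (new)  [load 250/400]
  80 → host 4  [load 330/400]
  90 → host 2  [load 320/400]
  250 → host 5 (new)  [load 250/400]
  240 → host 6 (new)  [load 240/400]
  270 → host 7 (new)  [load 270/400]
7 hosts opened.

7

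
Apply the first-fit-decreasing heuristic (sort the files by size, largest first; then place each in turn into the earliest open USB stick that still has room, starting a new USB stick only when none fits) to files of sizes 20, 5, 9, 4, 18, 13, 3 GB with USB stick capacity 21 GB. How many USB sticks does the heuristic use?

Sorted descending: 20, 18, 13, 9, 5, 4, 3.
  20 → USB stick 1 (new)  [load 20/21]
  18 → USB stick 2 (new)  [load 18/21]
  13 → USB stick 3 (new)  [load 13/21]
  9 → USB stick 4 (new)  [load 9/21]
  5 → USB stick 3  [load 18/21]
  4 → USB stick 4  [load 13/21]
  3 → USB stick 2  [load 21/21]
4 USB sticks opened.

4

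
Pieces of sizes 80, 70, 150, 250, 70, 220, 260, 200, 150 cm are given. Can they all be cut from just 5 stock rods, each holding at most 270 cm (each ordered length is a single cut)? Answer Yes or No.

Total = 1450 cm; ⌈1450/270⌉ = 6.
At least 6 stock rods are required, but only 5 are allowed.

No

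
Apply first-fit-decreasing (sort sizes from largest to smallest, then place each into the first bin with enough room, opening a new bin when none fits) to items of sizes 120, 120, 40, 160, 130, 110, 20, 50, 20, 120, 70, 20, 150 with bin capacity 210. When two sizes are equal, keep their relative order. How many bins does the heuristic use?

Sorted descending: 160, 150, 130, 120, 120, 120, 110, 70, 50, 40, 20, 20, 20.
  160 → bin 1 (new)  [load 160/210]
  150 → bin 2 (new)  [load 150/210]
  130 → bin 3 (new)  [load 130/210]
  120 → bin 4 (new)  [load 120/210]
  120 → bin 5 (new)  [load 120/210]
  120 → bin 6 (new)  [load 120/210]
  110 → bin 7 (new)  [load 110/210]
  70 → bin 3  [load 200/210]
  50 → bin 1  [load 210/210]
  40 → bin 2  [load 190/210]
  20 → bin 2  [load 210/210]
  20 → bin 4  [load 140/210]
  20 → bin 4  [load 160/210]
7 bins opened.

7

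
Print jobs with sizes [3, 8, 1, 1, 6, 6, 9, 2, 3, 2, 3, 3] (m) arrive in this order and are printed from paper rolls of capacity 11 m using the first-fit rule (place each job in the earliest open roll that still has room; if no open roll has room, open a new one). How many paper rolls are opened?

5

  3 → roll 1 (new)  [load 3/11]
  8 → roll 1  [load 11/11]
  1 → roll 2 (new)  [load 1/11]
  1 → roll 2  [load 2/11]
  6 → roll 2  [load 8/11]
  6 → roll 3 (new)  [load 6/11]
  9 → roll 4 (new)  [load 9/11]
  2 → roll 2  [load 10/11]
  3 → roll 3  [load 9/11]
  2 → roll 3  [load 11/11]
  3 → roll 5 (new)  [load 3/11]
  3 → roll 5  [load 6/11]
5 paper rolls opened.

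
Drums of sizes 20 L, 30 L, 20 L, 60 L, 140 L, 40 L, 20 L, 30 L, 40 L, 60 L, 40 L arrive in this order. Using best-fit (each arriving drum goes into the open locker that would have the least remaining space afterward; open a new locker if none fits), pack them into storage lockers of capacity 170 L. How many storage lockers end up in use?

  20 → locker 1 (new)  [load 20/170]
  30 → locker 1  [load 50/170]
  20 → locker 1  [load 70/170]
  60 → locker 1  [load 130/170]
  140 → locker 2 (new)  [load 140/170]
  40 → locker 1  [load 170/170]
  20 → locker 2  [load 160/170]
  30 → locker 3 (new)  [load 30/170]
  40 → locker 3  [load 70/170]
  60 → locker 3  [load 130/170]
  40 → locker 3  [load 170/170]
3 storage lockers opened.

3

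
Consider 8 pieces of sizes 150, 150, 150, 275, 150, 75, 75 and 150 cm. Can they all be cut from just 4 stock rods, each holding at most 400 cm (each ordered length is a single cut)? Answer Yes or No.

A valid assignment using 4 stock rods:
  stock rod 1: 275 + 75 = 350
  stock rod 2: 150 + 150 + 75 = 375
  stock rod 3: 150 + 150 = 300
  stock rod 4: 150 = 150
Every load is within 400 cm, so 4 stock rods suffice.

Yes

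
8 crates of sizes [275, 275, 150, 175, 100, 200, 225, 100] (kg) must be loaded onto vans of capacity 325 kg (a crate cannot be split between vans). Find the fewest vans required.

Total = 275 + 275 + 225 + 200 + 175 + 150 + 100 + 100 = 1500 kg.
Lower bound: ⌈1500/325⌉ = 5 vans.
A packing using 5 vans:
  van 1: 275 = 275
  van 2: 275 = 275
  van 3: 225 + 100 = 325
  van 4: 200 + 100 = 300
  van 5: 175 + 150 = 325
This matches the lower bound, so 5 is optimal.

5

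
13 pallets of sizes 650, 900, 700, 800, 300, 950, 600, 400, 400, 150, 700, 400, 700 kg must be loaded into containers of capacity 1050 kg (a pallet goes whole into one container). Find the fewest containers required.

Total = 950 + 900 + 800 + 700 + 700 + 700 + 650 + 600 + 400 + 400 + 400 + 300 + 150 = 7650 kg.
Lower bound: ⌈7650/1050⌉ = 8 containers.
A packing using 9 containers:
  container 1: 950 = 950
  container 2: 900 + 150 = 1050
  container 3: 800 = 800
  container 4: 700 + 300 = 1000
  container 5: 700 = 700
  container 6: 700 = 700
  container 7: 650 + 400 = 1050
  container 8: 600 + 400 = 1000
  container 9: 400 = 400
No arrangement into 8 containers stays within capacity, so 9 is optimal.

9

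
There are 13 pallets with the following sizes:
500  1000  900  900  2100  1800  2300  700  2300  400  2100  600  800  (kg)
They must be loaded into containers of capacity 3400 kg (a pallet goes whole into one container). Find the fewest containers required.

5

Total = 2300 + 2300 + 2100 + 2100 + 1800 + 1000 + 900 + 900 + 800 + 700 + 600 + 500 + 400 = 16400 kg.
Lower bound: ⌈16400/3400⌉ = 5 containers.
A packing using 5 containers:
  container 1: 2300 + 1000 = 3300
  container 2: 2300 + 900 = 3200
  container 3: 2100 + 900 + 400 = 3400
  container 4: 2100 + 800 + 500 = 3400
  container 5: 1800 + 700 + 600 = 3100
This matches the lower bound, so 5 is optimal.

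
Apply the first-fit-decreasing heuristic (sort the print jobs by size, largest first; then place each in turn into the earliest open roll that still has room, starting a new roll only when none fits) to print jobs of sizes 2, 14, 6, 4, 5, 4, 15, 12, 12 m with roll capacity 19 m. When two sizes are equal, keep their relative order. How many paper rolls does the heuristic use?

Sorted descending: 15, 14, 12, 12, 6, 5, 4, 4, 2.
  15 → roll 1 (new)  [load 15/19]
  14 → roll 2 (new)  [load 14/19]
  12 → roll 3 (new)  [load 12/19]
  12 → roll 4 (new)  [load 12/19]
  6 → roll 3  [load 18/19]
  5 → roll 2  [load 19/19]
  4 → roll 1  [load 19/19]
  4 → roll 4  [load 16/19]
  2 → roll 4  [load 18/19]
4 paper rolls opened.

4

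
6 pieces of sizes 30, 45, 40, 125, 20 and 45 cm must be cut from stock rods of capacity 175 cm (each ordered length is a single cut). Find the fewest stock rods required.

2

Total = 125 + 45 + 45 + 40 + 30 + 20 = 305 cm.
Lower bound: ⌈305/175⌉ = 2 stock rods.
A packing using 2 stock rods:
  stock rod 1: 125 + 45 = 170
  stock rod 2: 45 + 40 + 30 + 20 = 135
This matches the lower bound, so 2 is optimal.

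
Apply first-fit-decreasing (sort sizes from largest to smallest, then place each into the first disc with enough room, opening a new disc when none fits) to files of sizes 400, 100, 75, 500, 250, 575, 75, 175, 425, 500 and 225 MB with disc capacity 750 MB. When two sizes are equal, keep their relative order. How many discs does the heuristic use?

5

Sorted descending: 575, 500, 500, 425, 400, 250, 225, 175, 100, 75, 75.
  575 → disc 1 (new)  [load 575/750]
  500 → disc 2 (new)  [load 500/750]
  500 → disc 3 (new)  [load 500/750]
  425 → disc 4 (new)  [load 425/750]
  400 → disc 5 (new)  [load 400/750]
  250 → disc 2  [load 750/750]
  225 → disc 3  [load 725/750]
  175 → disc 1  [load 750/750]
  100 → disc 4  [load 525/750]
  75 → disc 4  [load 600/750]
  75 → disc 4  [load 675/750]
5 discs opened.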